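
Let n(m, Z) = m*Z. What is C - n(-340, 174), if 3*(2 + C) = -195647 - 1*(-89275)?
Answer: 71102/3 ≈ 23701.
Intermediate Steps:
C = -106378/3 (C = -2 + (-195647 - 1*(-89275))/3 = -2 + (-195647 + 89275)/3 = -2 + (1/3)*(-106372) = -2 - 106372/3 = -106378/3 ≈ -35459.)
n(m, Z) = Z*m
C - n(-340, 174) = -106378/3 - 174*(-340) = -106378/3 - 1*(-59160) = -106378/3 + 59160 = 71102/3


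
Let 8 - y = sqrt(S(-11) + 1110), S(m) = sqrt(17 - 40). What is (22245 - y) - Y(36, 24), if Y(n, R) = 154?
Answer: 22083 + sqrt(1110 + I*sqrt(23)) ≈ 22116.0 + 0.071973*I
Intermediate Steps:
S(m) = I*sqrt(23) (S(m) = sqrt(-23) = I*sqrt(23))
y = 8 - sqrt(1110 + I*sqrt(23)) (y = 8 - sqrt(I*sqrt(23) + 1110) = 8 - sqrt(1110 + I*sqrt(23)) ≈ -25.317 - 0.071973*I)
(22245 - y) - Y(36, 24) = (22245 - (8 - sqrt(1110 + I*sqrt(23)))) - 1*154 = (22245 + (-8 + sqrt(1110 + I*sqrt(23)))) - 154 = (22237 + sqrt(1110 + I*sqrt(23))) - 154 = 22083 + sqrt(1110 + I*sqrt(23))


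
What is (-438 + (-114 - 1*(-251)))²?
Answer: 90601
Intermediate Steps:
(-438 + (-114 - 1*(-251)))² = (-438 + (-114 + 251))² = (-438 + 137)² = (-301)² = 90601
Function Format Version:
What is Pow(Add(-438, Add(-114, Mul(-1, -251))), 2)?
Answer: 90601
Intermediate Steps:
Pow(Add(-438, Add(-114, Mul(-1, -251))), 2) = Pow(Add(-438, Add(-114, 251)), 2) = Pow(Add(-438, 137), 2) = Pow(-301, 2) = 90601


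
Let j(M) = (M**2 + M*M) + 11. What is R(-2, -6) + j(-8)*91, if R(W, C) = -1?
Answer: 12648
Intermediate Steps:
j(M) = 11 + 2*M**2 (j(M) = (M**2 + M**2) + 11 = 2*M**2 + 11 = 11 + 2*M**2)
R(-2, -6) + j(-8)*91 = -1 + (11 + 2*(-8)**2)*91 = -1 + (11 + 2*64)*91 = -1 + (11 + 128)*91 = -1 + 139*91 = -1 + 12649 = 12648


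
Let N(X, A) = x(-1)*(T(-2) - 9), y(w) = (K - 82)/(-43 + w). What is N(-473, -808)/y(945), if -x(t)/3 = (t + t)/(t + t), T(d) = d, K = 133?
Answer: 9922/17 ≈ 583.65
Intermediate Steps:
y(w) = 51/(-43 + w) (y(w) = (133 - 82)/(-43 + w) = 51/(-43 + w))
x(t) = -3 (x(t) = -3*(t + t)/(t + t) = -3*2*t/(2*t) = -3*2*t*1/(2*t) = -3*1 = -3)
N(X, A) = 33 (N(X, A) = -3*(-2 - 9) = -3*(-11) = 33)
N(-473, -808)/y(945) = 33/((51/(-43 + 945))) = 33/((51/902)) = 33/((51*(1/902))) = 33/(51/902) = 33*(902/51) = 9922/17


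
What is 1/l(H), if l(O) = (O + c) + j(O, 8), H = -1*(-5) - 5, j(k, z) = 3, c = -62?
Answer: -1/59 ≈ -0.016949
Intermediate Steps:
H = 0 (H = 5 - 5 = 0)
l(O) = -59 + O (l(O) = (O - 62) + 3 = (-62 + O) + 3 = -59 + O)
1/l(H) = 1/(-59 + 0) = 1/(-59) = -1/59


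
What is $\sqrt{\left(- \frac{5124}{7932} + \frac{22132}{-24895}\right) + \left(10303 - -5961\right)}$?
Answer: $\frac{\sqrt{4403657714324574485}}{16455595} \approx 127.52$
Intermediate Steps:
$\sqrt{\left(- \frac{5124}{7932} + \frac{22132}{-24895}\right) + \left(10303 - -5961\right)} = \sqrt{\left(\left(-5124\right) \frac{1}{7932} + 22132 \left(- \frac{1}{24895}\right)\right) + \left(10303 + 5961\right)} = \sqrt{\left(- \frac{427}{661} - \frac{22132}{24895}\right) + 16264} = \sqrt{- \frac{25259417}{16455595} + 16264} = \sqrt{\frac{267608537663}{16455595}} = \frac{\sqrt{4403657714324574485}}{16455595}$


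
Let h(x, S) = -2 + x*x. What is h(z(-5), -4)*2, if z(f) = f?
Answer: 46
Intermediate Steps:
h(x, S) = -2 + x²
h(z(-5), -4)*2 = (-2 + (-5)²)*2 = (-2 + 25)*2 = 23*2 = 46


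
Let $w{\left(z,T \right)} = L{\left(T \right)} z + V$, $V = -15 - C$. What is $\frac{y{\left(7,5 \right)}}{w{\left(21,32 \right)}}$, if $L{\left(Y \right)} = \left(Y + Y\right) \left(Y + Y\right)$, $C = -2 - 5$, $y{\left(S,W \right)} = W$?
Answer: $\frac{5}{86008} \approx 5.8134 \cdot 10^{-5}$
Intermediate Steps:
$C = -7$
$L{\left(Y \right)} = 4 Y^{2}$ ($L{\left(Y \right)} = 2 Y 2 Y = 4 Y^{2}$)
$V = -8$ ($V = -15 - -7 = -15 + 7 = -8$)
$w{\left(z,T \right)} = -8 + 4 z T^{2}$ ($w{\left(z,T \right)} = 4 T^{2} z - 8 = 4 z T^{2} - 8 = -8 + 4 z T^{2}$)
$\frac{y{\left(7,5 \right)}}{w{\left(21,32 \right)}} = \frac{5}{-8 + 4 \cdot 21 \cdot 32^{2}} = \frac{5}{-8 + 4 \cdot 21 \cdot 1024} = \frac{5}{-8 + 86016} = \frac{5}{86008}$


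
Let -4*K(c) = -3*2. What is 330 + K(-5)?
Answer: 663/2 ≈ 331.50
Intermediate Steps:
K(c) = 3/2 (K(c) = -(-3)*2/4 = -1/4*(-6) = 3/2)
330 + K(-5) = 330 + 3/2 = 663/2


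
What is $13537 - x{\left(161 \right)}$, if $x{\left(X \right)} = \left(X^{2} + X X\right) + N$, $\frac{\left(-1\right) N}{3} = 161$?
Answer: $-37822$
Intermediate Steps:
$N = -483$ ($N = \left(-3\right) 161 = -483$)
$x{\left(X \right)} = -483 + 2 X^{2}$ ($x{\left(X \right)} = \left(X^{2} + X X\right) - 483 = \left(X^{2} + X^{2}\right) - 483 = 2 X^{2} - 483 = -483 + 2 X^{2}$)
$13537 - x{\left(161 \right)} = 13537 - \left(-483 + 2 \cdot 161^{2}\right) = 13537 - \left(-483 + 2 \cdot 25921\right) = 13537 - \left(-483 + 51842\right) = 13537 - 51359 = -37822$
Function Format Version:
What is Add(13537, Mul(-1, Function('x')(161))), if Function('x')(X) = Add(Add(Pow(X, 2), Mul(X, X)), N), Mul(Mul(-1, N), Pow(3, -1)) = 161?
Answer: -37822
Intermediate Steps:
N = -483 (N = Mul(-3, 161) = -483)
Function('x')(X) = Add(-483, Mul(2, Pow(X, 2))) (Function('x')(X) = Add(Add(Pow(X, 2), Mul(X, X)), -483) = Add(Add(Pow(X, 2), Pow(X, 2)), -483) = Add(Mul(2, Pow(X, 2)), -483) = Add(-483, Mul(2, Pow(X, 2))))
Add(13537, Mul(-1, Function('x')(161))) = Add(13537, Mul(-1, Add(-483, Mul(2, Pow(161, 2))))) = Add(13537, Mul(-1, Add(-483, Mul(2, 25921)))) = Add(13537, Mul(-1, Add(-483, 51842))) = Add(13537, Mul(-1, 51359)) = Add(13537, -51359) = -37822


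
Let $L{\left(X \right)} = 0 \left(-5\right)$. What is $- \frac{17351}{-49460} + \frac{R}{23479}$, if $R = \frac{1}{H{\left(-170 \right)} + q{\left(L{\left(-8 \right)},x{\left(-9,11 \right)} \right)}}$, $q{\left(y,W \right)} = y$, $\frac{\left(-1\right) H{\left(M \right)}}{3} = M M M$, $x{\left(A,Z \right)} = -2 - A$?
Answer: $\frac{300221733869023}{855798914013000} \approx 0.35081$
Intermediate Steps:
$H{\left(M \right)} = - 3 M^{3}$ ($H{\left(M \right)} = - 3 M M M = - 3 M^{2} M = - 3 M^{3}$)
$L{\left(X \right)} = 0$
$R = \frac{1}{14739000}$ ($R = \frac{1}{- 3 \left(-170\right)^{3} + 0} = \frac{1}{\left(-3\right) \left(-4913000\right) + 0} = \frac{1}{14739000 + 0} = \frac{1}{14739000} \approx 6.7847 \cdot 10^{-8}$)
$- \frac{17351}{-49460} + \frac{R}{23479} = - \frac{17351}{-49460} + \frac{1}{14739000 \cdot 23479} = \left(-17351\right) \left(- \frac{1}{49460}\right) + \frac{1}{14739000} \cdot \frac{1}{23479} = \frac{17351}{49460} + \frac{1}{346056981000} = \frac{300221733869023}{855798914013000}$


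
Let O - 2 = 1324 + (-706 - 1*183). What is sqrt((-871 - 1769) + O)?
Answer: I*sqrt(2203) ≈ 46.936*I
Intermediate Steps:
O = 437 (O = 2 + (1324 + (-706 - 1*183)) = 2 + (1324 + (-706 - 183)) = 2 + (1324 - 889) = 2 + 435 = 437)
sqrt((-871 - 1769) + O) = sqrt((-871 - 1769) + 437) = sqrt(-2640 + 437) = sqrt(-2203) = I*sqrt(2203)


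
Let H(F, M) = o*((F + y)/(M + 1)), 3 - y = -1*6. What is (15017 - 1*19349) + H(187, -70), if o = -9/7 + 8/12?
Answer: -896360/207 ≈ -4330.2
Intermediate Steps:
y = 9 (y = 3 - (-1)*6 = 3 - 1*(-6) = 3 + 6 = 9)
o = -13/21 (o = -9*1/7 + 8*(1/12) = -9/7 + 2/3 = -13/21 ≈ -0.61905)
H(F, M) = -13*(9 + F)/(21*(1 + M)) (H(F, M) = -13*(F + 9)/(21*(M + 1)) = -13*(9 + F)/(21*(1 + M)))
(15017 - 1*19349) + H(187, -70) = (15017 - 1*19349) + 13*(-9 - 1*187)/(21*(1 - 70)) = (15017 - 19349) + (13/21)*(-9 - 187)/(-69) = -4332 + (13/21)*(-1/69)*(-196) = -4332 + 364/207 = -896360/207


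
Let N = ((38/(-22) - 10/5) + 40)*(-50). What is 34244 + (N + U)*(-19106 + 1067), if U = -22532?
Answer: 4831256962/11 ≈ 4.3921e+8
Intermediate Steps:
N = -19950/11 (N = ((38*(-1/22) - 10*1/5) + 40)*(-50) = ((-19/11 - 2) + 40)*(-50) = (-41/11 + 40)*(-50) = (399/11)*(-50) = -19950/11 ≈ -1813.6)
34244 + (N + U)*(-19106 + 1067) = 34244 + (-19950/11 - 22532)*(-19106 + 1067) = 34244 - 267802/11*(-18039) = 34244 + 4830880278/11 = 4831256962/11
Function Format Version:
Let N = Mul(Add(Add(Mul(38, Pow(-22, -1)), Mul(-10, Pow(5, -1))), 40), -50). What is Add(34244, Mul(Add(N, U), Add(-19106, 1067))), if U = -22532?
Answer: Rational(4831256962, 11) ≈ 4.3921e+8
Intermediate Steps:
N = Rational(-19950, 11) (N = Mul(Add(Add(Mul(38, Rational(-1, 22)), Mul(-10, Rational(1, 5))), 40), -50) = Mul(Add(Add(Rational(-19, 11), -2), 40), -50) = Mul(Add(Rational(-41, 11), 40), -50) = Mul(Rational(399, 11), -50) = Rational(-19950, 11) ≈ -1813.6)
Add(34244, Mul(Add(N, U), Add(-19106, 1067))) = Add(34244, Mul(Add(Rational(-19950, 11), -22532), Add(-19106, 1067))) = Add(34244, Mul(Rational(-267802, 11), -18039)) = Add(34244, Rational(4830880278, 11)) = Rational(4831256962, 11)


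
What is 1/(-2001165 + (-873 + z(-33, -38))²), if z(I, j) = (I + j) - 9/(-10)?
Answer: -100/111172739 ≈ -8.9950e-7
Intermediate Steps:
z(I, j) = 9/10 + I + j (z(I, j) = (I + j) - 9*(-⅒) = (I + j) + 9/10 = 9/10 + I + j)
1/(-2001165 + (-873 + z(-33, -38))²) = 1/(-2001165 + (-873 + (9/10 - 33 - 38))²) = 1/(-2001165 + (-873 - 701/10)²) = 1/(-2001165 + (-9431/10)²) = 1/(-2001165 + 88943761/100) = 1/(-111172739/100) = -100/111172739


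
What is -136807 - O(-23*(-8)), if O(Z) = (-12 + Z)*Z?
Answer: -168455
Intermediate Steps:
O(Z) = Z*(-12 + Z)
-136807 - O(-23*(-8)) = -136807 - (-23*(-8))*(-12 - 23*(-8)) = -136807 - 184*(-12 + 184) = -136807 - 184*172 = -136807 - 1*31648 = -136807 - 31648 = -168455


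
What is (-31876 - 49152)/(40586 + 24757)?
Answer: -81028/65343 ≈ -1.2400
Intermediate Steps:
(-31876 - 49152)/(40586 + 24757) = -81028/65343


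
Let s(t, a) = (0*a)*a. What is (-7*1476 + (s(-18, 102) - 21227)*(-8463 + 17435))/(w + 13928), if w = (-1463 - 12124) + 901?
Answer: -95229488/621 ≈ -1.5335e+5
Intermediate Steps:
s(t, a) = 0 (s(t, a) = 0*a = 0)
w = -12686 (w = -13587 + 901 = -12686)
(-7*1476 + (s(-18, 102) - 21227)*(-8463 + 17435))/(w + 13928) = (-7*1476 + (0 - 21227)*(-8463 + 17435))/(-12686 + 13928) = (-10332 - 21227*8972)/1242 = (-10332 - 190448644)*(1/1242) = -190458976*1/1242 = -95229488/621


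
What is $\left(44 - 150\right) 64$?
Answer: $-6784$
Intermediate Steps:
$\left(44 - 150\right) 64 = \left(-106\right) 64 = -6784$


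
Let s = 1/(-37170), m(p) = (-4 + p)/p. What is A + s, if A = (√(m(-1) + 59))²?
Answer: 2378879/37170 ≈ 64.000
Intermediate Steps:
m(p) = (-4 + p)/p
A = 64 (A = (√((-4 - 1)/(-1) + 59))² = (√(-1*(-5) + 59))² = (√(5 + 59))² = (√64)² = 8² = 64)
s = -1/37170 ≈ -2.6903e-5
A + s = 64 - 1/37170 = 2378879/37170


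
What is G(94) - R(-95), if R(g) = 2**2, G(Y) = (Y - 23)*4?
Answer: 280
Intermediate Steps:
G(Y) = -92 + 4*Y (G(Y) = (-23 + Y)*4 = -92 + 4*Y)
R(g) = 4
G(94) - R(-95) = (-92 + 4*94) - 1*4 = (-92 + 376) - 4 = 284 - 4 = 280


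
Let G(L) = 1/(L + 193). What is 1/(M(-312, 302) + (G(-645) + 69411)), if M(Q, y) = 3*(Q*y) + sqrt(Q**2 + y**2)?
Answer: -43570075796/9291759509614137 - 408608*sqrt(47137)/9291759509614137 ≈ -4.6987e-6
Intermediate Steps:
G(L) = 1/(193 + L)
M(Q, y) = sqrt(Q**2 + y**2) + 3*Q*y (M(Q, y) = 3*Q*y + sqrt(Q**2 + y**2) = sqrt(Q**2 + y**2) + 3*Q*y)
1/(M(-312, 302) + (G(-645) + 69411)) = 1/((sqrt((-312)**2 + 302**2) + 3*(-312)*302) + (1/(193 - 645) + 69411)) = 1/((sqrt(97344 + 91204) - 282672) + (1/(-452) + 69411)) = 1/((sqrt(188548) - 282672) + (-1/452 + 69411)) = 1/((2*sqrt(47137) - 282672) + 31373771/452) = 1/((-282672 + 2*sqrt(47137)) + 31373771/452) = 1/(-96393973/452 + 2*sqrt(47137))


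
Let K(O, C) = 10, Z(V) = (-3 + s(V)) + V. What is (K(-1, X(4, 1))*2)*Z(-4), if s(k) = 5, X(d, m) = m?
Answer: -40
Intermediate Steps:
Z(V) = 2 + V (Z(V) = (-3 + 5) + V = 2 + V)
(K(-1, X(4, 1))*2)*Z(-4) = (10*2)*(2 - 4) = 20*(-2) = -40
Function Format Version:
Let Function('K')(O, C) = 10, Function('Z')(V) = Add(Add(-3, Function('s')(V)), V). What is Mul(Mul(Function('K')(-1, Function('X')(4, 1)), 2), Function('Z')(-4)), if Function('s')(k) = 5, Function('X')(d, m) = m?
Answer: -40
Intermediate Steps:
Function('Z')(V) = Add(2, V) (Function('Z')(V) = Add(Add(-3, 5), V) = Add(2, V))
Mul(Mul(Function('K')(-1, Function('X')(4, 1)), 2), Function('Z')(-4)) = Mul(Mul(10, 2), Add(2, -4)) = Mul(20, -2) = -40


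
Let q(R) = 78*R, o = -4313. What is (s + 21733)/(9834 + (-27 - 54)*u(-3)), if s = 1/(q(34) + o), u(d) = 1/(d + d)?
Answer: 72197024/32713395 ≈ 2.2070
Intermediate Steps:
u(d) = 1/(2*d)
s = -1/1661 (s = 1/(78*34 - 4313) = 1/(2652 - 4313) = 1/(-1661) = -1/1661 ≈ -0.00060205)
(s + 21733)/(9834 + (-27 - 54)*u(-3)) = (-1/1661 + 21733)/(9834 + (-27 - 54)*((1/2)/(-3))) = 36098512/(1661*(9834 - 81*(-1)/(2*3))) = 36098512/(1661*(9834 - 81*(-1/6))) = 36098512/(1661*(9834 + 27/2)) = 36098512/(1661*(19695/2)) = (36098512/1661)*(2/19695) = 72197024/32713395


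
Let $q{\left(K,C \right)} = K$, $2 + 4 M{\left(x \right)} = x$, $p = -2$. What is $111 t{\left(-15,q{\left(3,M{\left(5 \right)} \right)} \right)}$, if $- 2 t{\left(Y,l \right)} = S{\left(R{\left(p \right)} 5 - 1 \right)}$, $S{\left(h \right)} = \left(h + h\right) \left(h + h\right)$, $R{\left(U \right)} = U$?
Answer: $-26862$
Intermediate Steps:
$M{\left(x \right)} = - \frac{1}{2} + \frac{x}{4}$
$S{\left(h \right)} = 4 h^{2}$ ($S{\left(h \right)} = 2 h 2 h = 4 h^{2}$)
$t{\left(Y,l \right)} = -242$ ($t{\left(Y,l \right)} = - \frac{4 \left(\left(-2\right) 5 - 1\right)^{2}}{2} = - \frac{4 \left(-10 - 1\right)^{2}}{2} = - \frac{4 \left(-11\right)^{2}}{2} = - \frac{4 \cdot 121}{2} = \left(- \frac{1}{2}\right) 484 = -242$)
$111 t{\left(-15,q{\left(3,M{\left(5 \right)} \right)} \right)} = 111 \left(-242\right) = -26862$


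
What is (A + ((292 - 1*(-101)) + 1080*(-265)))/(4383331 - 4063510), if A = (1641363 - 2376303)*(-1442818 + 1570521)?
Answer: -31284776209/106607 ≈ -2.9346e+5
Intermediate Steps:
A = -93854042820 (A = -734940*127703 = -93854042820)
(A + ((292 - 1*(-101)) + 1080*(-265)))/(4383331 - 4063510) = (-93854042820 + ((292 - 1*(-101)) + 1080*(-265)))/(4383331 - 4063510) = (-93854042820 + ((292 + 101) - 286200))/319821 = (-93854042820 + (393 - 286200))*(1/319821) = (-93854042820 - 285807)*(1/319821) = -93854328627*1/319821 = -31284776209/106607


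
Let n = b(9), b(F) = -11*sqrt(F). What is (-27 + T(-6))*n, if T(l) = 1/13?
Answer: 11550/13 ≈ 888.46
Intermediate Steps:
n = -33 (n = -11*sqrt(9) = -11*3 = -33)
T(l) = 1/13
(-27 + T(-6))*n = (-27 + 1/13)*(-33) = -350/13*(-33) = 11550/13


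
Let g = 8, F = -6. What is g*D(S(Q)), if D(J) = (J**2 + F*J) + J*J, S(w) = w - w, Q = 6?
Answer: 0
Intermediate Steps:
S(w) = 0
D(J) = -6*J + 2*J**2 (D(J) = (J**2 - 6*J) + J*J = (J**2 - 6*J) + J**2 = -6*J + 2*J**2)
g*D(S(Q)) = 8*(2*0*(-3 + 0)) = 8*(2*0*(-3)) = 8*0 = 0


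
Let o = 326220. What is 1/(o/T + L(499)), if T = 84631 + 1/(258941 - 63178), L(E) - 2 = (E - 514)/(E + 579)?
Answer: 8929946346706/52157148913547 ≈ 0.17121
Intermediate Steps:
L(E) = 2 + (-514 + E)/(579 + E) (L(E) = 2 + (E - 514)/(E + 579) = 2 + (-514 + E)/(579 + E))
T = 16567618454/195763 (T = 84631 + 1/195763 = 16567618454/195763 ≈ 84631.)
1/(o/T + L(499)) = 1/(326220/(16567618454/195763) + (644 + 3*499)/(579 + 499)) = 1/(326220*(195763/16567618454) + (644 + 1497)/1078) = 1/(31930902930/8283809227 + (1/1078)*2141) = 1/(31930902930/8283809227 + 2141/1078) = 1/(52157148913547/8929946346706) = 8929946346706/52157148913547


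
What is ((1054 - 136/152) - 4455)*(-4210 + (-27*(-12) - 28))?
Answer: 13315016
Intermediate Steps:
((1054 - 136/152) - 4455)*(-4210 + (-27*(-12) - 28)) = ((1054 - 136*1/152) - 4455)*(-4210 + (324 - 28)) = ((1054 - 17/19) - 4455)*(-4210 + 296) = (20009/19 - 4455)*(-3914) = -64636/19*(-3914) = 13315016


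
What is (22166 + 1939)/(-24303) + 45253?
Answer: 366586518/8101 ≈ 45252.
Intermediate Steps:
(22166 + 1939)/(-24303) + 45253 = 24105*(-1/24303) + 45253 = -8035/8101 + 45253 = 366586518/8101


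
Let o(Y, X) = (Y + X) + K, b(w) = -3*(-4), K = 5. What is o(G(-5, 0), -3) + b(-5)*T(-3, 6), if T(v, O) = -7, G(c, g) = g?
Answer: -82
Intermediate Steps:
b(w) = 12
o(Y, X) = 5 + X + Y (o(Y, X) = (Y + X) + 5 = (X + Y) + 5 = 5 + X + Y)
o(G(-5, 0), -3) + b(-5)*T(-3, 6) = (5 - 3 + 0) + 12*(-7) = 2 - 84 = -82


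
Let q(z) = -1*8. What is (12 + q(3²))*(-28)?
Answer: -112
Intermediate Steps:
q(z) = -8
(12 + q(3²))*(-28) = (12 - 8)*(-28) = 4*(-28) = -112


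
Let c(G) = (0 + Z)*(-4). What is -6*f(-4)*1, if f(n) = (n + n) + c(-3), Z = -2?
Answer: 0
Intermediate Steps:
c(G) = 8 (c(G) = (0 - 2)*(-4) = -2*(-4) = 8)
f(n) = 8 + 2*n (f(n) = (n + n) + 8 = 2*n + 8 = 8 + 2*n)
-6*f(-4)*1 = -6*(8 + 2*(-4))*1 = -6*(8 - 8)*1 = -6*0*1 = 0*1 = 0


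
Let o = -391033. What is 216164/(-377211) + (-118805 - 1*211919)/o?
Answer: 40225473352/147501948963 ≈ 0.27271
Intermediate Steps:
216164/(-377211) + (-118805 - 1*211919)/o = 216164/(-377211) + (-118805 - 1*211919)/(-391033) = 216164*(-1/377211) + (-118805 - 211919)*(-1/391033) = -216164/377211 - 330724*(-1/391033) = -216164/377211 + 330724/391033 = 40225473352/147501948963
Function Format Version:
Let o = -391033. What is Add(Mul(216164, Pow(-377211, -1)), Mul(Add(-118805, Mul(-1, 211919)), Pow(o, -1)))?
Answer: Rational(40225473352, 147501948963) ≈ 0.27271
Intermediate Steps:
Add(Mul(216164, Pow(-377211, -1)), Mul(Add(-118805, Mul(-1, 211919)), Pow(o, -1))) = Add(Mul(216164, Pow(-377211, -1)), Mul(Add(-118805, Mul(-1, 211919)), Pow(-391033, -1))) = Add(Mul(216164, Rational(-1, 377211)), Mul(Add(-118805, -211919), Rational(-1, 391033))) = Add(Rational(-216164, 377211), Mul(-330724, Rational(-1, 391033))) = Add(Rational(-216164, 377211), Rational(330724, 391033)) = Rational(40225473352, 147501948963)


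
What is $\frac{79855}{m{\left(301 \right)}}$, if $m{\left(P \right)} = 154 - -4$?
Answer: $\frac{79855}{158} \approx 505.41$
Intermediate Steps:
$m{\left(P \right)} = 158$ ($m{\left(P \right)} = 154 + 4 = 158$)
$\frac{79855}{m{\left(301 \right)}} = \frac{79855}{158}$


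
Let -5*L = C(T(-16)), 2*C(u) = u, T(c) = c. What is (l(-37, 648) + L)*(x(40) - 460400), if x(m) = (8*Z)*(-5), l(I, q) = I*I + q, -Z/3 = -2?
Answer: -929847904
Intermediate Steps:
Z = 6 (Z = -3*(-2) = 6)
l(I, q) = q + I**2 (l(I, q) = I**2 + q = q + I**2)
C(u) = u/2
L = 8/5 (L = -(-16)/10 = -1/5*(-8) = 8/5 ≈ 1.6000)
x(m) = -240 (x(m) = (8*6)*(-5) = 48*(-5) = -240)
(l(-37, 648) + L)*(x(40) - 460400) = ((648 + (-37)**2) + 8/5)*(-240 - 460400) = ((648 + 1369) + 8/5)*(-460640) = (2017 + 8/5)*(-460640) = (10093/5)*(-460640) = -929847904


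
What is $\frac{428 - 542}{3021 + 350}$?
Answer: $- \frac{114}{3371} \approx -0.033818$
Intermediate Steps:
$\frac{428 - 542}{3021 + 350} = - \frac{114}{3371}$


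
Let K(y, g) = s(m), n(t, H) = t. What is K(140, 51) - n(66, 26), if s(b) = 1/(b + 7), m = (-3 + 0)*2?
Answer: -65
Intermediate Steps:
m = -6 (m = -3*2 = -6)
s(b) = 1/(7 + b)
K(y, g) = 1 (K(y, g) = 1/(7 - 6) = 1/1 = 1)
K(140, 51) - n(66, 26) = 1 - 1*66 = 1 - 66 = -65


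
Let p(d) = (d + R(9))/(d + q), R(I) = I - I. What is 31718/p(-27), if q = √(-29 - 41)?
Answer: 31718 - 31718*I*√70/27 ≈ 31718.0 - 9828.6*I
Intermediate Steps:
R(I) = 0
q = I*√70 (q = √(-70) = I*√70 ≈ 8.3666*I)
p(d) = d/(d + I*√70) (p(d) = (d + 0)/(d + I*√70) = d/(d + I*√70))
31718/p(-27) = 31718/((-27/(-27 + I*√70))) = 31718*(1 - I*√70/27) = 31718 - 31718*I*√70/27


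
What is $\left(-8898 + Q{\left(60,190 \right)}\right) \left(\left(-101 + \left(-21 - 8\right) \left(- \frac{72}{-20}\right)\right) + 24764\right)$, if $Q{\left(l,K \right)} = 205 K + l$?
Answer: $\frac{3697542816}{5} \approx 7.3951 \cdot 10^{8}$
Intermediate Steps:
$Q{\left(l,K \right)} = l + 205 K$
$\left(-8898 + Q{\left(60,190 \right)}\right) \left(\left(-101 + \left(-21 - 8\right) \left(- \frac{72}{-20}\right)\right) + 24764\right) = \left(-8898 + \left(60 + 205 \cdot 190\right)\right) \left(\left(-101 + \left(-21 - 8\right) \left(- \frac{72}{-20}\right)\right) + 24764\right) = \left(-8898 + \left(60 + 38950\right)\right) \left(\left(-101 + \left(-21 - 8\right) \left(\left(-72\right) \left(- \frac{1}{20}\right)\right)\right) + 24764\right) = \left(-8898 + 39010\right) \left(\left(-101 - \frac{522}{5}\right) + 24764\right) = 30112 \left(\left(-101 - \frac{522}{5}\right) + 24764\right) = 30112 \left(- \frac{1027}{5} + 24764\right) = 30112 \cdot \frac{122793}{5} = \frac{3697542816}{5}$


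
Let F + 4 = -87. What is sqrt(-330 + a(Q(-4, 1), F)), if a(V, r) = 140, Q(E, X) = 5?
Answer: I*sqrt(190) ≈ 13.784*I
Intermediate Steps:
F = -91 (F = -4 - 87 = -91)
sqrt(-330 + a(Q(-4, 1), F)) = sqrt(-330 + 140) = sqrt(-190) = I*sqrt(190)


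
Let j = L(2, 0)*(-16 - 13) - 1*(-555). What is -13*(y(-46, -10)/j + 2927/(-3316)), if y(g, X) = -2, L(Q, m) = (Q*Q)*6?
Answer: 5278975/467556 ≈ 11.291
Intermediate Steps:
L(Q, m) = 6*Q**2 (L(Q, m) = Q**2*6 = 6*Q**2)
j = -141 (j = (6*2**2)*(-16 - 13) - 1*(-555) = (6*4)*(-29) + 555 = 24*(-29) + 555 = -696 + 555 = -141)
-13*(y(-46, -10)/j + 2927/(-3316)) = -13*(-2/(-141) + 2927/(-3316)) = -13*(-2*(-1/141) + 2927*(-1/3316)) = -13*(2/141 - 2927/3316) = -13*(-406075/467556) = 5278975/467556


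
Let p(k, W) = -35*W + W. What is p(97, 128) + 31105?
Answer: 26753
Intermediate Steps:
p(k, W) = -34*W
p(97, 128) + 31105 = -34*128 + 31105 = -4352 + 31105 = 26753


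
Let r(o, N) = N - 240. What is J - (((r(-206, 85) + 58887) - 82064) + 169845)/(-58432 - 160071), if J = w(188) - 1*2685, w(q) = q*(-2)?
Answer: -668691170/218503 ≈ -3060.3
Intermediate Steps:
w(q) = -2*q
J = -3061 (J = -2*188 - 1*2685 = -376 - 2685 = -3061)
r(o, N) = -240 + N
J - (((r(-206, 85) + 58887) - 82064) + 169845)/(-58432 - 160071) = -3061 - ((((-240 + 85) + 58887) - 82064) + 169845)/(-58432 - 160071) = -3061 - (((-155 + 58887) - 82064) + 169845)/(-218503) = -3061 - ((58732 - 82064) + 169845)*(-1)/218503 = -3061 - (-23332 + 169845)*(-1)/218503 = -3061 - 146513*(-1)/218503 = -3061 - 1*(-146513/218503) = -3061 + 146513/218503 = -668691170/218503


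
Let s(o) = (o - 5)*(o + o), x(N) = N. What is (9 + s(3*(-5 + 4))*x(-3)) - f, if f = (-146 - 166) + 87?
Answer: 90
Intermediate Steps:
s(o) = 2*o*(-5 + o) (s(o) = (-5 + o)*(2*o) = 2*o*(-5 + o))
f = -225 (f = -312 + 87 = -225)
(9 + s(3*(-5 + 4))*x(-3)) - f = (9 + (2*(3*(-5 + 4))*(-5 + 3*(-5 + 4)))*(-3)) - 1*(-225) = (9 + (2*(3*(-1))*(-5 + 3*(-1)))*(-3)) + 225 = (9 + (2*(-3)*(-5 - 3))*(-3)) + 225 = (9 + (2*(-3)*(-8))*(-3)) + 225 = (9 + 48*(-3)) + 225 = (9 - 144) + 225 = -135 + 225 = 90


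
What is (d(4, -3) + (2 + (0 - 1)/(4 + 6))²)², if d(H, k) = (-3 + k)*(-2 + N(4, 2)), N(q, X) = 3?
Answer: 57121/10000 ≈ 5.7121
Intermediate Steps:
d(H, k) = -3 + k (d(H, k) = (-3 + k)*(-2 + 3) = (-3 + k)*1 = -3 + k)
(d(4, -3) + (2 + (0 - 1)/(4 + 6))²)² = ((-3 - 3) + (2 + (0 - 1)/(4 + 6))²)² = (-6 + (2 - 1/10)²)² = (-6 + (2 - 1*⅒)²)² = (-6 + (2 - ⅒)²)² = (-6 + (19/10)²)² = (-6 + 361/100)² = (-239/100)² = 57121/10000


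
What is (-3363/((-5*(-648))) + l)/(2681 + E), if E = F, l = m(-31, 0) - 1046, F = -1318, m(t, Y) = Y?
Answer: -1130801/1472040 ≈ -0.76819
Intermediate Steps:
l = -1046 (l = 0 - 1046 = -1046)
E = -1318
(-3363/((-5*(-648))) + l)/(2681 + E) = (-3363/((-5*(-648))) - 1046)/(2681 - 1318) = (-3363/3240 - 1046)/1363 = (-3363*1/3240 - 1046)*(1/1363) = (-1121/1080 - 1046)*(1/1363) = -1130801/1080*1/1363 = -1130801/1472040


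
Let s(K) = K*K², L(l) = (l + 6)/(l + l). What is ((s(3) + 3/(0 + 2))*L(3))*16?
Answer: 684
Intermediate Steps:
L(l) = (6 + l)/(2*l) (L(l) = (6 + l)/((2*l)) = (6 + l)*(1/(2*l)) = (6 + l)/(2*l))
s(K) = K³
((s(3) + 3/(0 + 2))*L(3))*16 = ((3³ + 3/(0 + 2))*((½)*(6 + 3)/3))*16 = ((27 + 3/2)*((½)*(⅓)*9))*16 = ((27 + (½)*3)*(3/2))*16 = ((27 + 3/2)*(3/2))*16 = ((57/2)*(3/2))*16 = (171/4)*16 = 684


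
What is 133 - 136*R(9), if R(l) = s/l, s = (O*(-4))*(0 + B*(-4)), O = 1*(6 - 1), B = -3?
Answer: 11279/3 ≈ 3759.7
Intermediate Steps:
O = 5 (O = 1*5 = 5)
s = -240 (s = (5*(-4))*(0 - 3*(-4)) = -20*(0 + 12) = -20*12 = -240)
R(l) = -240/l
133 - 136*R(9) = 133 - (-32640)/9 = 133 - 136*(-80/3) = 133 + 10880/3 = 11279/3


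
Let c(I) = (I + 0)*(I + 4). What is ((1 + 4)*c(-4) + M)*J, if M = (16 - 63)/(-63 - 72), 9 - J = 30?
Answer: -329/45 ≈ -7.3111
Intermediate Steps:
c(I) = I*(4 + I)
J = -21 (J = 9 - 1*30 = 9 - 30 = -21)
M = 47/135 (M = -47/(-135) = -47*(-1/135) = 47/135 ≈ 0.34815)
((1 + 4)*c(-4) + M)*J = ((1 + 4)*(-4*(4 - 4)) + 47/135)*(-21) = (5*(-4*0) + 47/135)*(-21) = (5*0 + 47/135)*(-21) = (0 + 47/135)*(-21) = (47/135)*(-21) = -329/45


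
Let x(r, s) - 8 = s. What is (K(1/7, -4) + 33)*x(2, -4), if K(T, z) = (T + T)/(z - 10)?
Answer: 6464/49 ≈ 131.92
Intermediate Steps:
x(r, s) = 8 + s
K(T, z) = 2*T/(-10 + z) (K(T, z) = (2*T)/(-10 + z) = 2*T/(-10 + z))
(K(1/7, -4) + 33)*x(2, -4) = (2/(7*(-10 - 4)) + 33)*(8 - 4) = (2*(⅐)/(-14) + 33)*4 = (2*(⅐)*(-1/14) + 33)*4 = (-1/49 + 33)*4 = (1616/49)*4 = 6464/49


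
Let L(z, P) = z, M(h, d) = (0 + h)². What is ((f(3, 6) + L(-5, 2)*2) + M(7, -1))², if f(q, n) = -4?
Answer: 1225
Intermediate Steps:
M(h, d) = h²
((f(3, 6) + L(-5, 2)*2) + M(7, -1))² = ((-4 - 5*2) + 7²)² = ((-4 - 10) + 49)² = (-14 + 49)² = 35² = 1225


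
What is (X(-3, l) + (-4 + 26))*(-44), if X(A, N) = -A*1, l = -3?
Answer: -1100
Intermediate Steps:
X(A, N) = -A
(X(-3, l) + (-4 + 26))*(-44) = (-1*(-3) + (-4 + 26))*(-44) = (3 + 22)*(-44) = 25*(-44) = -1100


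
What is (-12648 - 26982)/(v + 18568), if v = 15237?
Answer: -7926/6761 ≈ -1.1723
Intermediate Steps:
(-12648 - 26982)/(v + 18568) = (-12648 - 26982)/(15237 + 18568) = -39630/33805 = -39630*1/33805 = -7926/6761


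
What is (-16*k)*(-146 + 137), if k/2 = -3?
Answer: -864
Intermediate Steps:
k = -6 (k = 2*(-3) = -6)
(-16*k)*(-146 + 137) = (-16*(-6))*(-146 + 137) = 96*(-9) = -864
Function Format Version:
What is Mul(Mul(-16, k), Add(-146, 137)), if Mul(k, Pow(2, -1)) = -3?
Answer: -864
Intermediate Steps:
k = -6 (k = Mul(2, -3) = -6)
Mul(Mul(-16, k), Add(-146, 137)) = Mul(Mul(-16, -6), Add(-146, 137)) = Mul(96, -9) = -864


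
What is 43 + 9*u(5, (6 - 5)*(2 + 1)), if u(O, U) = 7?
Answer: 106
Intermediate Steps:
43 + 9*u(5, (6 - 5)*(2 + 1)) = 43 + 9*7 = 43 + 63 = 106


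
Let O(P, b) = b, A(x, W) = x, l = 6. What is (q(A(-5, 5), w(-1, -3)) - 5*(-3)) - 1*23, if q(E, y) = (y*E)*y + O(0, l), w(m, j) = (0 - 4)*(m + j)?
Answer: -1282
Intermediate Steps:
w(m, j) = -4*j - 4*m (w(m, j) = -4*(j + m) = -4*j - 4*m)
q(E, y) = 6 + E*y**2 (q(E, y) = (y*E)*y + 6 = (E*y)*y + 6 = E*y**2 + 6 = 6 + E*y**2)
(q(A(-5, 5), w(-1, -3)) - 5*(-3)) - 1*23 = ((6 - 5*(-4*(-3) - 4*(-1))**2) - 5*(-3)) - 1*23 = ((6 - 5*(12 + 4)**2) + 15) - 23 = ((6 - 5*16**2) + 15) - 23 = ((6 - 5*256) + 15) - 23 = ((6 - 1280) + 15) - 23 = (-1274 + 15) - 23 = -1259 - 23 = -1282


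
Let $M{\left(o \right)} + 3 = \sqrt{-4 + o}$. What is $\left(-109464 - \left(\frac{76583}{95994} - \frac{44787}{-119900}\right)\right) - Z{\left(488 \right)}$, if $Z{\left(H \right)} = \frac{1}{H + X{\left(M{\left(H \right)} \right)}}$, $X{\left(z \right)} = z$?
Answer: $- \frac{106462325835475541}{972568010700} \approx -1.0947 \cdot 10^{5}$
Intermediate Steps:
$M{\left(o \right)} = -3 + \sqrt{-4 + o}$
$Z{\left(H \right)} = \frac{1}{-3 + H + \sqrt{-4 + H}}$ ($Z{\left(H \right)} = \frac{1}{H + \left(-3 + \sqrt{-4 + H}\right)} = \frac{1}{-3 + H + \sqrt{-4 + H}}$)
$\left(-109464 - \left(\frac{76583}{95994} - \frac{44787}{-119900}\right)\right) - Z{\left(488 \right)} = \left(-109464 - \left(\frac{76583}{95994} - \frac{44787}{-119900}\right)\right) - \frac{1}{-3 + 488 + \sqrt{-4 + 488}} = \left(-109464 - \left(76583 \cdot \frac{1}{95994} - - \frac{44787}{119900}\right)\right) - \frac{1}{-3 + 488 + \sqrt{484}} = \left(-109464 - \left(\frac{76583}{95994} + \frac{44787}{119900}\right)\right) - \frac{1}{-3 + 488 + 22} = \left(-109464 - \frac{6740792489}{5754840300}\right) - \frac{1}{507} = - \frac{629954579391689}{5754840300} - \frac{1}{507} = - \frac{106462325835475541}{972568010700}$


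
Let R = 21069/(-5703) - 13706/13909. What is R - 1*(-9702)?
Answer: 36629561615/3777287 ≈ 9697.3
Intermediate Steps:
R = -17676859/3777287 (R = 21069*(-1/5703) - 13706*1/13909 = -7023/1901 - 1958/1987 = -17676859/3777287 ≈ -4.6798)
R - 1*(-9702) = -17676859/3777287 - 1*(-9702) = -17676859/3777287 + 9702 = 36629561615/3777287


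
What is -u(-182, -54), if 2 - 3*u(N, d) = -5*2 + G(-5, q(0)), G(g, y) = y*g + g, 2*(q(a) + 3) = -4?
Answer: 8/3 ≈ 2.6667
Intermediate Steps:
q(a) = -5 (q(a) = -3 + (½)*(-4) = -3 - 2 = -5)
G(g, y) = g + g*y (G(g, y) = g*y + g = g + g*y)
u(N, d) = -8/3 (u(N, d) = ⅔ - (-5*2 - 5*(1 - 5))/3 = ⅔ - (-10 - 5*(-4))/3 = ⅔ - (-10 + 20)/3 = ⅔ - ⅓*10 = ⅔ - 10/3 = -8/3)
-u(-182, -54) = -1*(-8/3) = 8/3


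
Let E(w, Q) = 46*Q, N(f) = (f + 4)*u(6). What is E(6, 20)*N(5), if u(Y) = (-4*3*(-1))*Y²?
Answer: 3576960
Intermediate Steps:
u(Y) = 12*Y² (u(Y) = (-12*(-1))*Y² = 12*Y²)
N(f) = 1728 + 432*f (N(f) = (f + 4)*(12*6²) = (4 + f)*(12*36) = (4 + f)*432 = 1728 + 432*f)
E(6, 20)*N(5) = (46*20)*(1728 + 432*5) = 920*(1728 + 2160) = 920*3888 = 3576960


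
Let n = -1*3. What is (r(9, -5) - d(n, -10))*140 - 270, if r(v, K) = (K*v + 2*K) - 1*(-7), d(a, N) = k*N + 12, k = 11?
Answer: 6730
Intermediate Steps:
n = -3
d(a, N) = 12 + 11*N (d(a, N) = 11*N + 12 = 12 + 11*N)
r(v, K) = 7 + 2*K + K*v (r(v, K) = (2*K + K*v) + 7 = 7 + 2*K + K*v)
(r(9, -5) - d(n, -10))*140 - 270 = ((7 + 2*(-5) - 5*9) - (12 + 11*(-10)))*140 - 270 = ((7 - 10 - 45) - (12 - 110))*140 - 270 = (-48 - 1*(-98))*140 - 270 = (-48 + 98)*140 - 270 = 50*140 - 270 = 7000 - 270 = 6730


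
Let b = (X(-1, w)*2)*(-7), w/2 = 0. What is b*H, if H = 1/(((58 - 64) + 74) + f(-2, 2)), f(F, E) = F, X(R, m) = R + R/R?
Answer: 0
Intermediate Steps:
w = 0 (w = 2*0 = 0)
X(R, m) = 1 + R (X(R, m) = R + 1 = 1 + R)
H = 1/66 (H = 1/(((58 - 64) + 74) - 2) = 1/((-6 + 74) - 2) = 1/(68 - 2) = 1/66 ≈ 0.015152)
b = 0 (b = ((1 - 1)*2)*(-7) = (0*2)*(-7) = 0*(-7) = 0)
b*H = 0*(1/66) = 0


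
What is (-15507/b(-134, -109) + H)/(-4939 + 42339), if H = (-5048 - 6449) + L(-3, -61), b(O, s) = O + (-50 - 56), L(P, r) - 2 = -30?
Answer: -916831/2992000 ≈ -0.30643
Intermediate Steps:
L(P, r) = -28 (L(P, r) = 2 - 30 = -28)
b(O, s) = -106 + O (b(O, s) = O - 106 = -106 + O)
H = -11525 (H = (-5048 - 6449) - 28 = -11497 - 28 = -11525)
(-15507/b(-134, -109) + H)/(-4939 + 42339) = (-15507/(-106 - 134) - 11525)/(-4939 + 42339) = (-15507/(-240) - 11525)/37400 = (-15507*(-1/240) - 11525)*(1/37400) = (5169/80 - 11525)*(1/37400) = -916831/80*1/37400 = -916831/2992000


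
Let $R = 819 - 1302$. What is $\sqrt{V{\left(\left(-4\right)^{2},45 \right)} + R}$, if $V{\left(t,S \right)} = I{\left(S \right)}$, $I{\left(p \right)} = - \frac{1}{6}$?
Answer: $\frac{i \sqrt{17394}}{6} \approx 21.981 i$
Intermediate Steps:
$I{\left(p \right)} = - \frac{1}{6}$ ($I{\left(p \right)} = \left(-1\right) \frac{1}{6} = - \frac{1}{6}$)
$V{\left(t,S \right)} = - \frac{1}{6}$
$R = -483$
$\sqrt{V{\left(\left(-4\right)^{2},45 \right)} + R} = \sqrt{- \frac{1}{6} - 483} = \sqrt{- \frac{2899}{6}} = \frac{i \sqrt{17394}}{6}$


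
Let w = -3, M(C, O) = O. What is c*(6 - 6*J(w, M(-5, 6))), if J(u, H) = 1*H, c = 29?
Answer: -870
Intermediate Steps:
J(u, H) = H
c*(6 - 6*J(w, M(-5, 6))) = 29*(6 - 6*6) = 29*(6 - 36) = 29*(-30) = -870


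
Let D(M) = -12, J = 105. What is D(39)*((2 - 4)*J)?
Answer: 2520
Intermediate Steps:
D(39)*((2 - 4)*J) = -12*(2 - 4)*105 = -(-24)*105 = -12*(-210) = 2520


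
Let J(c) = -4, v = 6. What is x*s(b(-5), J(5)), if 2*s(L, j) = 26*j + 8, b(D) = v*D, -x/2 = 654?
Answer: 62784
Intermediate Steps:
x = -1308 (x = -2*654 = -1308)
b(D) = 6*D
s(L, j) = 4 + 13*j (s(L, j) = (26*j + 8)/2 = (8 + 26*j)/2 = 4 + 13*j)
x*s(b(-5), J(5)) = -1308*(4 + 13*(-4)) = -1308*(4 - 52) = -1308*(-48) = 62784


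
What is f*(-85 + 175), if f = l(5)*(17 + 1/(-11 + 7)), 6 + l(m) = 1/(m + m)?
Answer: -35577/4 ≈ -8894.3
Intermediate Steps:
l(m) = -6 + 1/(2*m) (l(m) = -6 + 1/(m + m) = -6 + 1/(2*m))
f = -3953/40 (f = (-6 + (½)/5)*(17 + 1/(-11 + 7)) = (-6 + (½)*(⅕))*(17 + 1/(-4)) = (-6 + ⅒)*(17 - ¼) = -59/10*67/4 = -3953/40 ≈ -98.825)
f*(-85 + 175) = -3953*(-85 + 175)/40 = -3953/40*90 = -35577/4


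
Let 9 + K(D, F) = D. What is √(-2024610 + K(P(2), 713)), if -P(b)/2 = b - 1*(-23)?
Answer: I*√2024669 ≈ 1422.9*I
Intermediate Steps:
P(b) = -46 - 2*b (P(b) = -2*(b - 1*(-23)) = -2*(b + 23) = -2*(23 + b) = -46 - 2*b)
K(D, F) = -9 + D
√(-2024610 + K(P(2), 713)) = √(-2024610 + (-9 + (-46 - 2*2))) = √(-2024610 + (-9 + (-46 - 4))) = √(-2024610 + (-9 - 50)) = √(-2024610 - 59) = √(-2024669) = I*√2024669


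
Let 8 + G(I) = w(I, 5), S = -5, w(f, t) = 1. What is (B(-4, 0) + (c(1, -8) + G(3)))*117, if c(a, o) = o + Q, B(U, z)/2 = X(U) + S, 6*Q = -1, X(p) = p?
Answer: -7761/2 ≈ -3880.5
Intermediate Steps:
Q = -⅙ (Q = (⅙)*(-1) = -⅙ ≈ -0.16667)
G(I) = -7 (G(I) = -8 + 1 = -7)
B(U, z) = -10 + 2*U (B(U, z) = 2*(U - 5) = 2*(-5 + U) = -10 + 2*U)
c(a, o) = -⅙ + o (c(a, o) = o - ⅙ = -⅙ + o)
(B(-4, 0) + (c(1, -8) + G(3)))*117 = ((-10 + 2*(-4)) + ((-⅙ - 8) - 7))*117 = ((-10 - 8) + (-49/6 - 7))*117 = (-18 - 91/6)*117 = -199/6*117 = -7761/2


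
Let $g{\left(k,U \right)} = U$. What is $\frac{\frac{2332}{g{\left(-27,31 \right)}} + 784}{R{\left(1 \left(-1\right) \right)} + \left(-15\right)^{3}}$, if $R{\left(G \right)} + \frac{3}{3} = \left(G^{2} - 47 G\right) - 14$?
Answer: $- \frac{13318}{51801} \approx -0.2571$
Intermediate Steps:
$R{\left(G \right)} = -15 + G^{2} - 47 G$ ($R{\left(G \right)} = -1 - \left(14 - G^{2} + 47 G\right) = -15 + G^{2} - 47 G$)
$\frac{\frac{2332}{g{\left(-27,31 \right)}} + 784}{R{\left(1 \left(-1\right) \right)} + \left(-15\right)^{3}} = \frac{\frac{2332}{31} + 784}{\left(-15 + \left(1 \left(-1\right)\right)^{2} - 47 \cdot 1 \left(-1\right)\right) + \left(-15\right)^{3}} = \frac{2332 \cdot \frac{1}{31} + 784}{\left(-15 + \left(-1\right)^{2} - -47\right) - 3375} = \frac{\frac{2332}{31} + 784}{\left(-15 + 1 + 47\right) - 3375} = \frac{26636}{31 \left(33 - 3375\right)} = \frac{26636}{31 \left(-3342\right)} = \frac{26636}{31} \left(- \frac{1}{3342}\right) = - \frac{13318}{51801}$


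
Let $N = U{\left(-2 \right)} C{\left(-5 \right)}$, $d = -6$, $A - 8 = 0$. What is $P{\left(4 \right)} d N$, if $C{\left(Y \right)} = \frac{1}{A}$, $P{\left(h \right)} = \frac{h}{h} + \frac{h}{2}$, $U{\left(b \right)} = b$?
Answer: $\frac{9}{2} \approx 4.5$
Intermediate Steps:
$A = 8$ ($A = 8 + 0 = 8$)
$P{\left(h \right)} = 1 + \frac{h}{2}$ ($P{\left(h \right)} = 1 + h \frac{1}{2} = 1 + \frac{h}{2}$)
$C{\left(Y \right)} = \frac{1}{8}$
$N = - \frac{1}{4}$ ($N = \left(-2\right) \frac{1}{8} = - \frac{1}{4} \approx -0.25$)
$P{\left(4 \right)} d N = \left(1 + \frac{1}{2} \cdot 4\right) \left(-6\right) \left(- \frac{1}{4}\right) = \left(1 + 2\right) \left(-6\right) \left(- \frac{1}{4}\right) = 3 \left(-6\right) \left(- \frac{1}{4}\right) = \left(-18\right) \left(- \frac{1}{4}\right) = \frac{9}{2}$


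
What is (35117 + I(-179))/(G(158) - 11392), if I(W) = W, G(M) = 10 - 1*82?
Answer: -17469/5732 ≈ -3.0476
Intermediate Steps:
G(M) = -72 (G(M) = 10 - 82 = -72)
(35117 + I(-179))/(G(158) - 11392) = (35117 - 179)/(-72 - 11392) = 34938/(-11464) = 34938*(-1/11464) = -17469/5732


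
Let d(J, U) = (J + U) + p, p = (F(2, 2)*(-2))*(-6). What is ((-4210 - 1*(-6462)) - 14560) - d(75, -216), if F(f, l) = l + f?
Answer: -12215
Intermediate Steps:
F(f, l) = f + l
p = 48 (p = ((2 + 2)*(-2))*(-6) = (4*(-2))*(-6) = -8*(-6) = 48)
d(J, U) = 48 + J + U (d(J, U) = (J + U) + 48 = 48 + J + U)
((-4210 - 1*(-6462)) - 14560) - d(75, -216) = ((-4210 - 1*(-6462)) - 14560) - (48 + 75 - 216) = ((-4210 + 6462) - 14560) - 1*(-93) = (2252 - 14560) + 93 = -12308 + 93 = -12215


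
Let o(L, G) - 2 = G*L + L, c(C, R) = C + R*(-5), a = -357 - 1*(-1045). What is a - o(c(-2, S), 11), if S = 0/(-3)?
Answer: 710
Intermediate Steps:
S = 0 (S = 0*(-1/3) = 0)
a = 688 (a = -357 + 1045 = 688)
c(C, R) = C - 5*R
o(L, G) = 2 + L + G*L (o(L, G) = 2 + (G*L + L) = 2 + (L + G*L) = 2 + L + G*L)
a - o(c(-2, S), 11) = 688 - (2 + (-2 - 5*0) + 11*(-2 - 5*0)) = 688 - (2 + (-2 + 0) + 11*(-2 + 0)) = 688 - (2 - 2 + 11*(-2)) = 688 - (2 - 2 - 22) = 688 - 1*(-22) = 688 + 22 = 710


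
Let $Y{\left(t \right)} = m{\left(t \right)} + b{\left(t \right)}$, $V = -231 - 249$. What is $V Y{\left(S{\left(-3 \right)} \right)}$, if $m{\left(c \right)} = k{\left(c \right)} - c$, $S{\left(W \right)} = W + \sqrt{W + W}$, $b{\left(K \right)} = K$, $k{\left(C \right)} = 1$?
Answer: $-480$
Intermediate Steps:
$V = -480$ ($V = -231 - 249 = -480$)
$S{\left(W \right)} = W + \sqrt{2} \sqrt{W}$ ($S{\left(W \right)} = W + \sqrt{2 W} = W + \sqrt{2} \sqrt{W}$)
$m{\left(c \right)} = 1 - c$
$Y{\left(t \right)} = 1$ ($Y{\left(t \right)} = \left(1 - t\right) + t = 1$)
$V Y{\left(S{\left(-3 \right)} \right)} = \left(-480\right) 1 = -480$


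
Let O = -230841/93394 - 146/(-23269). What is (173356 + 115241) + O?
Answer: 627169309600937/2173184986 ≈ 2.8859e+5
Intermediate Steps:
O = -5357803705/2173184986 (O = -230841*1/93394 - 146*(-1/23269) = -230841/93394 + 146/23269 = -5357803705/2173184986 ≈ -2.4654)
(173356 + 115241) + O = (173356 + 115241) - 5357803705/2173184986 = 288597 - 5357803705/2173184986 = 627169309600937/2173184986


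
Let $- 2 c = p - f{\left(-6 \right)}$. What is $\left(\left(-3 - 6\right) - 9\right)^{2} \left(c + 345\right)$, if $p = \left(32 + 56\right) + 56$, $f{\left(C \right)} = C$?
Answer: $87480$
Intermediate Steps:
$p = 144$ ($p = 88 + 56 = 144$)
$c = -75$ ($c = - \frac{144 - -6}{2} = - \frac{144 + 6}{2} = \left(- \frac{1}{2}\right) 150 = -75$)
$\left(\left(-3 - 6\right) - 9\right)^{2} \left(c + 345\right) = \left(\left(-3 - 6\right) - 9\right)^{2} \left(-75 + 345\right) = \left(\left(-3 - 6\right) - 9\right)^{2} \cdot 270 = \left(-9 - 9\right)^{2} \cdot 270 = \left(-18\right)^{2} \cdot 270 = 324 \cdot 270 = 87480$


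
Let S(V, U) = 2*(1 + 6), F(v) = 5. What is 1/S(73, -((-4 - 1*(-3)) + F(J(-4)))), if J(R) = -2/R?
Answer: 1/14 ≈ 0.071429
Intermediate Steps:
S(V, U) = 14 (S(V, U) = 2*7 = 14)
1/S(73, -((-4 - 1*(-3)) + F(J(-4)))) = 1/14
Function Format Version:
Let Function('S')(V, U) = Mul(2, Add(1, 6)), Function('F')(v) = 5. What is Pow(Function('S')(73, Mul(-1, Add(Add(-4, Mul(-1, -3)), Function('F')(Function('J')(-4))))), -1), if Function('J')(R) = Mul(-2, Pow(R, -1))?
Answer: Rational(1, 14) ≈ 0.071429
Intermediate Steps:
Function('S')(V, U) = 14 (Function('S')(V, U) = Mul(2, 7) = 14)
Pow(Function('S')(73, Mul(-1, Add(Add(-4, Mul(-1, -3)), Function('F')(Function('J')(-4))))), -1) = Pow(14, -1) = Rational(1, 14)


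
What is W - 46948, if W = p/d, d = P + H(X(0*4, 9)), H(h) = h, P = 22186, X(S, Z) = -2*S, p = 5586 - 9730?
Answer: -520796236/11093 ≈ -46948.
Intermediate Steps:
p = -4144
d = 22186 (d = 22186 - 0*4 = 22186 - 2*0 = 22186 + 0 = 22186)
W = -2072/11093 (W = -4144/22186 = -4144*1/22186 = -2072/11093 ≈ -0.18678)
W - 46948 = -2072/11093 - 46948 = -520796236/11093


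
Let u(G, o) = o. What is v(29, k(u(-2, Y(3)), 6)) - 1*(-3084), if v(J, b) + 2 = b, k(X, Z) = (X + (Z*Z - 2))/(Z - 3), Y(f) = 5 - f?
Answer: 3094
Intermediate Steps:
k(X, Z) = (-2 + X + Z²)/(-3 + Z) (k(X, Z) = (X + (Z² - 2))/(-3 + Z) = (X + (-2 + Z²))/(-3 + Z) = (-2 + X + Z²)/(-3 + Z))
v(J, b) = -2 + b
v(29, k(u(-2, Y(3)), 6)) - 1*(-3084) = (-2 + (-2 + (5 - 1*3) + 6²)/(-3 + 6)) - 1*(-3084) = (-2 + (-2 + (5 - 3) + 36)/3) + 3084 = (-2 + (-2 + 2 + 36)/3) + 3084 = (-2 + (⅓)*36) + 3084 = (-2 + 12) + 3084 = 10 + 3084 = 3094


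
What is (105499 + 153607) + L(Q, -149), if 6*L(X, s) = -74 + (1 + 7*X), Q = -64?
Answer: 1554115/6 ≈ 2.5902e+5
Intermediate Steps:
L(X, s) = -73/6 + 7*X/6 (L(X, s) = (-74 + (1 + 7*X))/6 = (-73 + 7*X)/6 = -73/6 + 7*X/6)
(105499 + 153607) + L(Q, -149) = (105499 + 153607) + (-73/6 + (7/6)*(-64)) = 259106 + (-73/6 - 224/3) = 259106 - 521/6 = 1554115/6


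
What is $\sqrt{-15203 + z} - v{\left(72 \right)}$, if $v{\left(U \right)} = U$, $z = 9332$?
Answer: $-72 + i \sqrt{5871} \approx -72.0 + 76.622 i$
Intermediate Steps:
$\sqrt{-15203 + z} - v{\left(72 \right)} = \sqrt{-15203 + 9332} - 72 = \sqrt{-5871} - 72 = i \sqrt{5871} - 72 = -72 + i \sqrt{5871}$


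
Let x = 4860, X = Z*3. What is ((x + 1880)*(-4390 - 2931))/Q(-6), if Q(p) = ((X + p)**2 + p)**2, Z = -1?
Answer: -9868708/1125 ≈ -8772.2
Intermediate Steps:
X = -3 (X = -1*3 = -3)
Q(p) = (p + (-3 + p)**2)**2 (Q(p) = ((-3 + p)**2 + p)**2 = (p + (-3 + p)**2)**2)
((x + 1880)*(-4390 - 2931))/Q(-6) = ((4860 + 1880)*(-4390 - 2931))/((-6 + (-3 - 6)**2)**2) = (6740*(-7321))/((-6 + (-9)**2)**2) = -49343540/(-6 + 81)**2 = -49343540/(75**2) = -49343540/5625 = -49343540*1/5625 = -9868708/1125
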